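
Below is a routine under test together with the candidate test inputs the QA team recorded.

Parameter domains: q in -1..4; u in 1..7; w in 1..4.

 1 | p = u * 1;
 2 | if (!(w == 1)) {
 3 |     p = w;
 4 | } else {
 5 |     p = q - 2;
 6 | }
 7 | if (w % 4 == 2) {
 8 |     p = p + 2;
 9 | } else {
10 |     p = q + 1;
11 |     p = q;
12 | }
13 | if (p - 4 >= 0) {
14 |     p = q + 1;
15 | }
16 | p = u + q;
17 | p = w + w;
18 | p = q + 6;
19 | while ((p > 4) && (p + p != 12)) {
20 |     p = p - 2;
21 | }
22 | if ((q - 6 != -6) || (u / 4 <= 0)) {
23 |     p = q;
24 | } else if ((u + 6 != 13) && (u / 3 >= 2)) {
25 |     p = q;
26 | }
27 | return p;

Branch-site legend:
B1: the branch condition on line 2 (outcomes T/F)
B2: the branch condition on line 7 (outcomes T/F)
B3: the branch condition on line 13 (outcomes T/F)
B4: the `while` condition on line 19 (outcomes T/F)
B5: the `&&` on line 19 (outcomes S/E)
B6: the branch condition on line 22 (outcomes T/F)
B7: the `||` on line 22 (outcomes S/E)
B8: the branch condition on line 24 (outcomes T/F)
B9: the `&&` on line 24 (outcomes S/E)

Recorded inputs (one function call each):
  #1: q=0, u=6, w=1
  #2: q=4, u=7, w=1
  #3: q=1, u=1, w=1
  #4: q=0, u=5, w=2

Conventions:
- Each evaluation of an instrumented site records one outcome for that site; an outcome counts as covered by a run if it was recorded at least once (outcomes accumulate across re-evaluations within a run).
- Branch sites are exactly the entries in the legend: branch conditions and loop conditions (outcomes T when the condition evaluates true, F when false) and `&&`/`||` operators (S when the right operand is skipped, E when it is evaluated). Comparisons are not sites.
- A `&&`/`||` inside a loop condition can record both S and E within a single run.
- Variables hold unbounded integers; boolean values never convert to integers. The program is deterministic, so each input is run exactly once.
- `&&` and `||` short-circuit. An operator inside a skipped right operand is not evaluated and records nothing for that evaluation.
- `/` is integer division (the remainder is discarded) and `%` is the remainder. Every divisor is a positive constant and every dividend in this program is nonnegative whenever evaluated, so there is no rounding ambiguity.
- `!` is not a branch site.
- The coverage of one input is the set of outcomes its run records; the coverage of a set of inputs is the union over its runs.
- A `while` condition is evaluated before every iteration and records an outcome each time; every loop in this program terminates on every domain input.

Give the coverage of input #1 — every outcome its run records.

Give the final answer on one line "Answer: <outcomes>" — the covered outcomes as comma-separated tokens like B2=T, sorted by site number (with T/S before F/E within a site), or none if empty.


Simulating input #1 (q=0, u=6, w=1) step by step:
  B1->F, B2->F, B3->F, B5->E, B4->F, B7->E, B6->F, B9->E, B8->T
collecting distinct outcomes: B1=F, B2=F, B3=F, B4=F, B5=E, B6=F, B7=E, B8=T, B9=E
Answer: B1=F, B2=F, B3=F, B4=F, B5=E, B6=F, B7=E, B8=T, B9=E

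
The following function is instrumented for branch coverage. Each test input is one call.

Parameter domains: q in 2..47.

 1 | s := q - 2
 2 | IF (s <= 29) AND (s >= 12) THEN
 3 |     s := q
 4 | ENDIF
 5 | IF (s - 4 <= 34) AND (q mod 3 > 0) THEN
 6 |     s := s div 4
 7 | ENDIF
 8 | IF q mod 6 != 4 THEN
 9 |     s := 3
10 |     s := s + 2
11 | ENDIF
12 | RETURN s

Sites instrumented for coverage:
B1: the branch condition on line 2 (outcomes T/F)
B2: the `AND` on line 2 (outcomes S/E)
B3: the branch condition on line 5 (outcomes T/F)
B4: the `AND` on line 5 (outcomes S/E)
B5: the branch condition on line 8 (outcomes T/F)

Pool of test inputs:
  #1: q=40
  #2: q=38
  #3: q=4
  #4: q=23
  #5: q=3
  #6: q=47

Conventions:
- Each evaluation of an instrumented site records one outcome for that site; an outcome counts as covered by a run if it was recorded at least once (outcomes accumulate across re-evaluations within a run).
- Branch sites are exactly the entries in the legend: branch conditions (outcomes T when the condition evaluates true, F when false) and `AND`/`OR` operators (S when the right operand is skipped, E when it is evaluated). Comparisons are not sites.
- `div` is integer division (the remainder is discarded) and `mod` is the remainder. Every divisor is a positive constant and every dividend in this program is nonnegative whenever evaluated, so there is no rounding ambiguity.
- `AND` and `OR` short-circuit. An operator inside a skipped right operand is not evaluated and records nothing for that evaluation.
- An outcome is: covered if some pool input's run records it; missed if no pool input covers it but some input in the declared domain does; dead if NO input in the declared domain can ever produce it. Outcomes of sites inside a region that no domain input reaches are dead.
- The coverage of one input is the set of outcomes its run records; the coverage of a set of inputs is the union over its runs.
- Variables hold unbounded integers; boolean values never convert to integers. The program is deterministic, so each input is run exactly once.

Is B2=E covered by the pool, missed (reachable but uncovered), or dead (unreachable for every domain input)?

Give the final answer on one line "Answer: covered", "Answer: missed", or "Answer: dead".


B2=E is recorded by pool input(s) 3, 4, 5 -> covered
Answer: covered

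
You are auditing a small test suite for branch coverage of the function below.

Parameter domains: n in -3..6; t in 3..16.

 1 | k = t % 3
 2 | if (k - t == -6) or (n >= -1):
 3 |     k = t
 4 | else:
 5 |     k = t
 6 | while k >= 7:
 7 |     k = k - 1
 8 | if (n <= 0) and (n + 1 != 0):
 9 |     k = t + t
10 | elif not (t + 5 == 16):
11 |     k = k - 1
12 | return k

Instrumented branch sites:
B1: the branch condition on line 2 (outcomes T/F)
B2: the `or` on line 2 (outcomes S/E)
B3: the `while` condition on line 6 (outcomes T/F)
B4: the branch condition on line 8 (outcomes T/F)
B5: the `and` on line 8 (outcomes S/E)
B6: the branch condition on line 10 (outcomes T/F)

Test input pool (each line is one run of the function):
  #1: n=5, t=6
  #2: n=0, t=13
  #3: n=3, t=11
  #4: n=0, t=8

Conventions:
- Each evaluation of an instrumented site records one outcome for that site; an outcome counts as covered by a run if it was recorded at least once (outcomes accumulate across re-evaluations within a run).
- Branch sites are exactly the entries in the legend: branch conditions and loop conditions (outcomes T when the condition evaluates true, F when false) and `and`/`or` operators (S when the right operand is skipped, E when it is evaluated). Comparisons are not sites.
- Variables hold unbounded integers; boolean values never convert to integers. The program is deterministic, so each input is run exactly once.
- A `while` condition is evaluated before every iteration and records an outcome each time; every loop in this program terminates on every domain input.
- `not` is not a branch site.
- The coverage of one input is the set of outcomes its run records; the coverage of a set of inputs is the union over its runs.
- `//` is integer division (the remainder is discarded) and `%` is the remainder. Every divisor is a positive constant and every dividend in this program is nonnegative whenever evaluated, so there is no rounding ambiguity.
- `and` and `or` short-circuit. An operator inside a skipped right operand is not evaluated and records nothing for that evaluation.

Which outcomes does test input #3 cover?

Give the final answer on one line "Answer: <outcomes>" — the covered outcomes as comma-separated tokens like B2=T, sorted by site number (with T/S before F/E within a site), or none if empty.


Running input #3 (n=3, t=11), event by event:
  B2->E, B1->T, B3->T, B3->T, B3->T, B3->T, B3->T, B3->F, B5->S, B4->F
  B6->F
collecting distinct outcomes: B1=T, B2=E, B3=T, B3=F, B4=F, B5=S, B6=F
Answer: B1=T, B2=E, B3=T, B3=F, B4=F, B5=S, B6=F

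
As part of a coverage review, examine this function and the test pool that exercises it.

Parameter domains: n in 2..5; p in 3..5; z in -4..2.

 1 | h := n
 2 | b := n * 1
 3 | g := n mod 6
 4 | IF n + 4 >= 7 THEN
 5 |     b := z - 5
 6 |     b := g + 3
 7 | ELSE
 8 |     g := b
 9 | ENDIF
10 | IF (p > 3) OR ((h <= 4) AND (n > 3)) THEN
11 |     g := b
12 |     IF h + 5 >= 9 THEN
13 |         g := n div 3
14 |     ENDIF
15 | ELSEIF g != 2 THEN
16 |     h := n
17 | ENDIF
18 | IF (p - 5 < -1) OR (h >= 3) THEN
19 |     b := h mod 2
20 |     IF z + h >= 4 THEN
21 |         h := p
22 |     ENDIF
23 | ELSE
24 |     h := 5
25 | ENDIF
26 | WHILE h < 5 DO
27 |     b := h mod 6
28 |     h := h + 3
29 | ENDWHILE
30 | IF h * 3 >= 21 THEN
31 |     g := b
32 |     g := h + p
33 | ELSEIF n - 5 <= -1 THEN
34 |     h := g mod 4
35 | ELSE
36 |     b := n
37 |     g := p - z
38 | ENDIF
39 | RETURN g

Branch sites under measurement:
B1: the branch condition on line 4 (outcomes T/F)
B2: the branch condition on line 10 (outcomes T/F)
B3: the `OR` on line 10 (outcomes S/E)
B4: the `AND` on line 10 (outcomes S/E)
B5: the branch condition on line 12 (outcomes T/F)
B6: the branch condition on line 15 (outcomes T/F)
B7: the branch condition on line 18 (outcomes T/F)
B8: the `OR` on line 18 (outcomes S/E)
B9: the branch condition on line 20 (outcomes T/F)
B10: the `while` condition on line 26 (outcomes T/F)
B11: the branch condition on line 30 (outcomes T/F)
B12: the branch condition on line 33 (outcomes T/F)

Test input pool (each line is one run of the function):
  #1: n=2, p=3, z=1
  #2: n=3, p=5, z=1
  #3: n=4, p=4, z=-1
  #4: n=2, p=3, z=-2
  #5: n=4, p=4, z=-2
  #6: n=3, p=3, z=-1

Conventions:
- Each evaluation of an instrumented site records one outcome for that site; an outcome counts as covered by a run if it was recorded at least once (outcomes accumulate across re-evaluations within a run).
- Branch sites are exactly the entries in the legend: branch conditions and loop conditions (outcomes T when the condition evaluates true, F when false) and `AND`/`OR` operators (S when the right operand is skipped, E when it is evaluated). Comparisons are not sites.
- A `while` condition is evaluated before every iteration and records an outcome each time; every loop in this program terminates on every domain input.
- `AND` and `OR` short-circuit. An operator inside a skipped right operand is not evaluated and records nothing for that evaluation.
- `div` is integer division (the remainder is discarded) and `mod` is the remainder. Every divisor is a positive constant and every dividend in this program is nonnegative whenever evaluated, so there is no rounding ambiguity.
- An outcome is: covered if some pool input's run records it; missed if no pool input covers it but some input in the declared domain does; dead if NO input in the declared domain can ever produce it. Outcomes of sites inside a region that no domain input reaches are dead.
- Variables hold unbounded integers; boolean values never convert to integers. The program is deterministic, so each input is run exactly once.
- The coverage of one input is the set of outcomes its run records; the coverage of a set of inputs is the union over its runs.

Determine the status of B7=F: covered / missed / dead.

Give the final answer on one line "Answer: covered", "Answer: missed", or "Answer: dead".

no pool input records B7=F
but domain input (n=2, p=4, z=-4) does record it -> reachable, so missed

Answer: missed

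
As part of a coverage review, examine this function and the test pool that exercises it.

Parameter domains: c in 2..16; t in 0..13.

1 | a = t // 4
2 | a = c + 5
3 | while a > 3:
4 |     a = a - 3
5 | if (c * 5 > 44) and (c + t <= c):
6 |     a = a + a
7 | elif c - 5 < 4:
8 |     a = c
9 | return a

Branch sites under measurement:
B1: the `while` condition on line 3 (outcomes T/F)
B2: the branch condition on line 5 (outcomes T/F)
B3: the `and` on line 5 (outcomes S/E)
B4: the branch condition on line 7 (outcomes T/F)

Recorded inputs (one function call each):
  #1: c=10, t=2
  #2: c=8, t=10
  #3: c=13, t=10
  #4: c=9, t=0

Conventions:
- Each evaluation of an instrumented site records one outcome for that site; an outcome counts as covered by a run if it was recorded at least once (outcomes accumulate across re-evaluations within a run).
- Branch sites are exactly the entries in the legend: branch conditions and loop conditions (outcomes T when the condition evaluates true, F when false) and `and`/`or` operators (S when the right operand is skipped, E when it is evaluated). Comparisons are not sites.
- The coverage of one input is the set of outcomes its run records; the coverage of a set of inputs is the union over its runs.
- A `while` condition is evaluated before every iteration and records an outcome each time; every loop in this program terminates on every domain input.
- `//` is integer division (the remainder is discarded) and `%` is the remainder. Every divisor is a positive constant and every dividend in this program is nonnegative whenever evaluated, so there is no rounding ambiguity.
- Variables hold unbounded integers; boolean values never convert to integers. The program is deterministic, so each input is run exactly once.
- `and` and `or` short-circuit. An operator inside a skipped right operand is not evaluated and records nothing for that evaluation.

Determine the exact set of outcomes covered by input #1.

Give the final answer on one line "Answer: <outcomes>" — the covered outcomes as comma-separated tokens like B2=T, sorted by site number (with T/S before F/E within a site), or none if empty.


Simulating input #1 (c=10, t=2) step by step:
  B1->T, B1->T, B1->T, B1->T, B1->F, B3->E, B2->F, B4->F
distinct outcomes covered: B1=T, B1=F, B2=F, B3=E, B4=F
Answer: B1=T, B1=F, B2=F, B3=E, B4=F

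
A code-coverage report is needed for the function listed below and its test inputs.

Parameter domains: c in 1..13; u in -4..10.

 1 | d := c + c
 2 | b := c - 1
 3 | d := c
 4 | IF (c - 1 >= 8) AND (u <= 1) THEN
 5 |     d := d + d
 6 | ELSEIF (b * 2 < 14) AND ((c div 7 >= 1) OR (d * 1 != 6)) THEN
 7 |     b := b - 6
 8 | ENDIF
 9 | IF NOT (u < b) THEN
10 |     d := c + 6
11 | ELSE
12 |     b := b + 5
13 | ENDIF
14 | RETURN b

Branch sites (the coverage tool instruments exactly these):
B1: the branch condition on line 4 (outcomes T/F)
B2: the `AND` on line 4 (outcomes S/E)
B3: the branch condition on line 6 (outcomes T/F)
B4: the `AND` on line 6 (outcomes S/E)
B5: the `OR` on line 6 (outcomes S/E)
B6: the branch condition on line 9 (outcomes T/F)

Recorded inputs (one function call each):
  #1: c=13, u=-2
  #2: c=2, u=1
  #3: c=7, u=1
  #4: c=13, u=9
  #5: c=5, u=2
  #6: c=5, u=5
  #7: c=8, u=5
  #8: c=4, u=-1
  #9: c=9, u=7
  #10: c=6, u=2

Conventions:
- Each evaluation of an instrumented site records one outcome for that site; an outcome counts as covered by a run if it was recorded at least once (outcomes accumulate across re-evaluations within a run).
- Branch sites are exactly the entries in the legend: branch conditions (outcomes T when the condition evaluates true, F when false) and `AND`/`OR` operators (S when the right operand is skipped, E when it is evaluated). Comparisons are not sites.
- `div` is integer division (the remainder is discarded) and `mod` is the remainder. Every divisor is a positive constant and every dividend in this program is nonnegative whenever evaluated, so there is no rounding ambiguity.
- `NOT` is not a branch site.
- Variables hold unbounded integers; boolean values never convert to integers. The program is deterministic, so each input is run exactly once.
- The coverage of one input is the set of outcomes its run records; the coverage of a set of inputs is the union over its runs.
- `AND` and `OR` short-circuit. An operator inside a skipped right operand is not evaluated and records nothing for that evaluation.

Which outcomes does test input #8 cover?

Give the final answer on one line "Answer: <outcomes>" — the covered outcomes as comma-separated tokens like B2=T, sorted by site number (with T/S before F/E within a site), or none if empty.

Simulating input #8 (c=4, u=-1) step by step:
  B2->S, B1->F, B4->E, B5->E, B3->T, B6->T
collecting distinct outcomes: B1=F, B2=S, B3=T, B4=E, B5=E, B6=T

Answer: B1=F, B2=S, B3=T, B4=E, B5=E, B6=T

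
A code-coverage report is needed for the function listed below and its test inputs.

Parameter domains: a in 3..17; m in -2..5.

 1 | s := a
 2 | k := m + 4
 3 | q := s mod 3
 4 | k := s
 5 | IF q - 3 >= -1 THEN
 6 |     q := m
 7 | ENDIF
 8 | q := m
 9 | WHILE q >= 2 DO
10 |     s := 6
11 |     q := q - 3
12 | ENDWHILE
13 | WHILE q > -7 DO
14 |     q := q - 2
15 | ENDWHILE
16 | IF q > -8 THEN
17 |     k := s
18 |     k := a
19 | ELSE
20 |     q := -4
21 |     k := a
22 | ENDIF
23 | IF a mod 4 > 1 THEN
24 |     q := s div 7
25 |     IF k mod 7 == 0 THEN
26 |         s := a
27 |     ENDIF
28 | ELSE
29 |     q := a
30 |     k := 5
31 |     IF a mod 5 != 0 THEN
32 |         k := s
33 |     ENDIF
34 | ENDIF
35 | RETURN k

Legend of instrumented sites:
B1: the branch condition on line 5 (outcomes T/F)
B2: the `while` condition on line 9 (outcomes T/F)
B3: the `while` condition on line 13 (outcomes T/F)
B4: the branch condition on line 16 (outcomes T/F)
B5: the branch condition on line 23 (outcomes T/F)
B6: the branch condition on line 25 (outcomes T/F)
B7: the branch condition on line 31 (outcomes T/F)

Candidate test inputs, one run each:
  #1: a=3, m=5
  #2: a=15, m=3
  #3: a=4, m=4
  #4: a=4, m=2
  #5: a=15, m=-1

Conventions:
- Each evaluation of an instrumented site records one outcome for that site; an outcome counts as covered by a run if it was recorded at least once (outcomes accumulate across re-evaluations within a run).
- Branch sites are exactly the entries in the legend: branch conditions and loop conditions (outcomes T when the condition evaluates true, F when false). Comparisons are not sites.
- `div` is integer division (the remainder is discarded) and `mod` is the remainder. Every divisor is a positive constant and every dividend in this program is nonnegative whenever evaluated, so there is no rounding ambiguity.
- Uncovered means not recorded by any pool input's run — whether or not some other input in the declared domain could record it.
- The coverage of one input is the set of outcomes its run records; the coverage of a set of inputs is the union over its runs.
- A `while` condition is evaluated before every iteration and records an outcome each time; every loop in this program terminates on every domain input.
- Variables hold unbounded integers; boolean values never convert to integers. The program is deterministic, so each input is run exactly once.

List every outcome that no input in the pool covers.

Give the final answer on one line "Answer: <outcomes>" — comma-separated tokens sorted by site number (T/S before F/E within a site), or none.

run #1 (a=3, m=5) records B1=F, B2=T, B2=F, B3=T, B3=F, B4=T, B5=T, B6=F
run #2 (a=15, m=3) records B1=F, B2=T, B2=F, B3=T, B3=F, B4=F, B5=T, B6=F
run #3 (a=4, m=4) records B1=F, B2=T, B2=F, B3=T, B3=F, B4=T, B5=F, B7=T
run #4 (a=4, m=2) records B1=F, B2=T, B2=F, B3=T, B3=F, B4=T, B5=F, B7=T
run #5 (a=15, m=-1) records B1=F, B2=F, B3=T, B3=F, B4=T, B5=T, B6=F
union over the pool: B1=F, B2=T, B2=F, B3=T, B3=F, B4=T, B4=F, B5=T, B5=F, B6=F, B7=T
uncovered (3 of 14): B1=T, B6=T, B7=F

Answer: B1=T, B6=T, B7=F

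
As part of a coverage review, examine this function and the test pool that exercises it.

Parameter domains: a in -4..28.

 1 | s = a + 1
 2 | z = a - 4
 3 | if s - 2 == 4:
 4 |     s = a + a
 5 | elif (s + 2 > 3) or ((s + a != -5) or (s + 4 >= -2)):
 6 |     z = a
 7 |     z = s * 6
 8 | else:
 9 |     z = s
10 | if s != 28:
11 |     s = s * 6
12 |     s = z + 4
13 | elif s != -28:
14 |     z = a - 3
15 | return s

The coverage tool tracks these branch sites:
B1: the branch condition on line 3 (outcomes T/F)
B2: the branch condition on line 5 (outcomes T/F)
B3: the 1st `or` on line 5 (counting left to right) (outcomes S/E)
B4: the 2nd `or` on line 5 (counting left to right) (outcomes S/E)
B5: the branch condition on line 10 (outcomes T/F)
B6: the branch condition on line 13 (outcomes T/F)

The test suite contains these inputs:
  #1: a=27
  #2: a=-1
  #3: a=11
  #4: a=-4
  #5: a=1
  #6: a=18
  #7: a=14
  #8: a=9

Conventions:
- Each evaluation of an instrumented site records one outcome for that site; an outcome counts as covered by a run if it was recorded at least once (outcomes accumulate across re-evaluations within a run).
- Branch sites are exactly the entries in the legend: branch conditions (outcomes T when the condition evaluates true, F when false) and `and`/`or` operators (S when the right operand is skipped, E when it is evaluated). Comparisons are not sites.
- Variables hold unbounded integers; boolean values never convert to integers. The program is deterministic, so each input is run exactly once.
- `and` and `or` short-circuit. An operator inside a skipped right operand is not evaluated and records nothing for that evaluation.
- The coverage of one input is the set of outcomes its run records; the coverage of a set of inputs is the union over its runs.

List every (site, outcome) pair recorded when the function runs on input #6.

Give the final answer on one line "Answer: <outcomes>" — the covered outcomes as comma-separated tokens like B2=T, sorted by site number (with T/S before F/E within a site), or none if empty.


Running input #6 (a=18), event by event:
  B1->F, B3->S, B2->T, B5->T
distinct outcomes covered: B1=F, B2=T, B3=S, B5=T
Answer: B1=F, B2=T, B3=S, B5=T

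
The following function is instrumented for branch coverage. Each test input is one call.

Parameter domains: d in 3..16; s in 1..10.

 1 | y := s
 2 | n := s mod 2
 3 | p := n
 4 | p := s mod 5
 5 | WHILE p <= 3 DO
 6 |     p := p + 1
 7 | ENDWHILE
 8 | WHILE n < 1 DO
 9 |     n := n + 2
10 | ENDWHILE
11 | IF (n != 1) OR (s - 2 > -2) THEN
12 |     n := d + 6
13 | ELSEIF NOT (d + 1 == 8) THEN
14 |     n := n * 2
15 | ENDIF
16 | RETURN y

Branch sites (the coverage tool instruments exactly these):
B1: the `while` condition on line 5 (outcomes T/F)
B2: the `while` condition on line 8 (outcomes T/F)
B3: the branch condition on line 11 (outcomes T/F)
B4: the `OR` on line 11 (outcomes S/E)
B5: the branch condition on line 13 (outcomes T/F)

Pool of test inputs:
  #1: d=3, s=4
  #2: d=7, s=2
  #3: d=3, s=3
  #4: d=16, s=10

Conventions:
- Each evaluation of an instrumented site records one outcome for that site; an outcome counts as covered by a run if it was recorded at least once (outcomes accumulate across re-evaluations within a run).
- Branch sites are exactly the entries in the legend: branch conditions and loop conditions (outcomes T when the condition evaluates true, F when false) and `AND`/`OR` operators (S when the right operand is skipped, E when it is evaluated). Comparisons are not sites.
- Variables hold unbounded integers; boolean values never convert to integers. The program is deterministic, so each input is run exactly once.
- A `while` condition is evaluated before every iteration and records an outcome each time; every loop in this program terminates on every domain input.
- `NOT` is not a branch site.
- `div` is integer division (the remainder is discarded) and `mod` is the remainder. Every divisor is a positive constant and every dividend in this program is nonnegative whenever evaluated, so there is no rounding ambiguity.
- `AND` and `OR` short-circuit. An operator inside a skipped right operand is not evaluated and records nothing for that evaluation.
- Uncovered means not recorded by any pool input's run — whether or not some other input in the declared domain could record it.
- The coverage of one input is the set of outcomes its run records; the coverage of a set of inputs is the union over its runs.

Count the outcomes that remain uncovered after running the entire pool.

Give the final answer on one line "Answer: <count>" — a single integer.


test 1 (d=3, s=4) fires B1->F, B2->T, B2->F, B4->S, B3->T; hits B1=F, B2=T, B2=F, B3=T, B4=S
test 2 (d=7, s=2) fires B1->T, B1->T, B1->F, B2->T, B2->F, B4->S, B3->T; hits B1=T, B1=F, B2=T, B2=F, B3=T, B4=S
test 3 (d=3, s=3) fires B1->T, B1->F, B2->F, B4->E, B3->T; hits B1=T, B1=F, B2=F, B3=T, B4=E
test 4 (d=16, s=10) fires B1->T, B1->T, B1->T, B1->T, B1->F, B2->T, B2->F, B4->S, B3->T; hits B1=T, B1=F, B2=T, B2=F, B3=T, B4=S
union over the pool: B1=T, B1=F, B2=T, B2=F, B3=T, B4=S, B4=E
uncovered (3 of 10): B3=F, B5=T, B5=F
Answer: 3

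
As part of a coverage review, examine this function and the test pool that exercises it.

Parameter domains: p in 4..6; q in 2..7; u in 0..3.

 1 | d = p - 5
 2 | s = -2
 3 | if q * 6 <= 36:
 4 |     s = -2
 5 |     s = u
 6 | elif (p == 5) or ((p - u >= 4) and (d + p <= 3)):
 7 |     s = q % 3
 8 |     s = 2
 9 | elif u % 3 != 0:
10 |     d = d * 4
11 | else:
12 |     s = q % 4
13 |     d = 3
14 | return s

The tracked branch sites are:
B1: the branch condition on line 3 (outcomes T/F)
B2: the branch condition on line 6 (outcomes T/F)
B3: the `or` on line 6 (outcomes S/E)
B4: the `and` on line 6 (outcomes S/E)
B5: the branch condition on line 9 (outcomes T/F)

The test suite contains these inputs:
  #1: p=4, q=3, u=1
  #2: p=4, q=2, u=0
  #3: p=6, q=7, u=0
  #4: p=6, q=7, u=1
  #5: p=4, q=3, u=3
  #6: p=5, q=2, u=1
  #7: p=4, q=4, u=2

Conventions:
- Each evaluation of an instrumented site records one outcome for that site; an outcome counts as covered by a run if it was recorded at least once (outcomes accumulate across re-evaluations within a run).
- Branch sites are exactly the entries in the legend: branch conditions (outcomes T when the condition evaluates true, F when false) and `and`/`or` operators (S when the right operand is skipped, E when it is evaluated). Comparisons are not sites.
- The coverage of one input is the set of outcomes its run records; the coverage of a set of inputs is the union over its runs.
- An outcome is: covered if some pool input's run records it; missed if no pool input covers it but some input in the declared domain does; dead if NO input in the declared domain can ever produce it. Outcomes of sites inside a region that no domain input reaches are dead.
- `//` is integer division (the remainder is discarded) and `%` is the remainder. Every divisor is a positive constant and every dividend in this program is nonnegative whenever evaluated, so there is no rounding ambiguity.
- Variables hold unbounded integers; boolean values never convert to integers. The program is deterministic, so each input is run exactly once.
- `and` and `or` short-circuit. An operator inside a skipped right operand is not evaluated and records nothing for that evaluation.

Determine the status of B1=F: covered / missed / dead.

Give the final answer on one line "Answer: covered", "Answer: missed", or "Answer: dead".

B1=F is recorded by pool input(s) 3, 4 -> covered

Answer: covered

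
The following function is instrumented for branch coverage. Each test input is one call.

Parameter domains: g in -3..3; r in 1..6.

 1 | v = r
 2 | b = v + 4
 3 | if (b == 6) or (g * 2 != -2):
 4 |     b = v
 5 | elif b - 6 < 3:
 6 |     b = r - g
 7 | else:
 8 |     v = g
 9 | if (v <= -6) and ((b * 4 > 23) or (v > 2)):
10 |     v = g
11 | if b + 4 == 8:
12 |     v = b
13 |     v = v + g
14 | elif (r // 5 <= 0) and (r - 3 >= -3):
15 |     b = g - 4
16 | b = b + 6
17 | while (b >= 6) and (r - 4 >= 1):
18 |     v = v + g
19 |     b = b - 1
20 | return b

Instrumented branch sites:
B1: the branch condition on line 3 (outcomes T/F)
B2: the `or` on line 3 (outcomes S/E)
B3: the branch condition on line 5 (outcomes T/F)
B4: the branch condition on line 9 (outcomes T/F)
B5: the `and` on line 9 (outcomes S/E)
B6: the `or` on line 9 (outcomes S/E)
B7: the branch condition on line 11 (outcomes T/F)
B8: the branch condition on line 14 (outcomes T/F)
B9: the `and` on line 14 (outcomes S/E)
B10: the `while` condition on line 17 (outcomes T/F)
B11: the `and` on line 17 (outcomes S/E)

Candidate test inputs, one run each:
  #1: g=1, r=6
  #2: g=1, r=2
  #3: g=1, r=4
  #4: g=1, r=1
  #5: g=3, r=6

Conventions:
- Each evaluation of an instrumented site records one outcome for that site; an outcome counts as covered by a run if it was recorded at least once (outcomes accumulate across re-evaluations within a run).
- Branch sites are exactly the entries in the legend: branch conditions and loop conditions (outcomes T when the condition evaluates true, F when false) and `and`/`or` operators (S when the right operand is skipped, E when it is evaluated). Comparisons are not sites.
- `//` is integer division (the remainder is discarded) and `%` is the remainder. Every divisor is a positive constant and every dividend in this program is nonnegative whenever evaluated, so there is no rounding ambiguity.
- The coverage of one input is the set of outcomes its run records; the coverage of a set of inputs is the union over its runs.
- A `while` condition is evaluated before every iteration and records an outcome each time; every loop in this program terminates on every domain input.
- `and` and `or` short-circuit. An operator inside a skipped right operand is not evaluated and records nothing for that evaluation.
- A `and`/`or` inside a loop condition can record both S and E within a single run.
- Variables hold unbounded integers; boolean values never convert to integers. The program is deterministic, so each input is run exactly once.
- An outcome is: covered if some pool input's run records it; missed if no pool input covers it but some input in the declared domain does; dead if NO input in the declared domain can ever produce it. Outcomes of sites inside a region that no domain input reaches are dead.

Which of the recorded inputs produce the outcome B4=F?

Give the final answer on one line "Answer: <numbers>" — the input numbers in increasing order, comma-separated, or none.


input #1 (g=1, r=6): records B4=F
input #2 (g=1, r=2): records B4=F
input #3 (g=1, r=4): records B4=F
input #4 (g=1, r=1): records B4=F
input #5 (g=3, r=6): records B4=F
Answer: 1, 2, 3, 4, 5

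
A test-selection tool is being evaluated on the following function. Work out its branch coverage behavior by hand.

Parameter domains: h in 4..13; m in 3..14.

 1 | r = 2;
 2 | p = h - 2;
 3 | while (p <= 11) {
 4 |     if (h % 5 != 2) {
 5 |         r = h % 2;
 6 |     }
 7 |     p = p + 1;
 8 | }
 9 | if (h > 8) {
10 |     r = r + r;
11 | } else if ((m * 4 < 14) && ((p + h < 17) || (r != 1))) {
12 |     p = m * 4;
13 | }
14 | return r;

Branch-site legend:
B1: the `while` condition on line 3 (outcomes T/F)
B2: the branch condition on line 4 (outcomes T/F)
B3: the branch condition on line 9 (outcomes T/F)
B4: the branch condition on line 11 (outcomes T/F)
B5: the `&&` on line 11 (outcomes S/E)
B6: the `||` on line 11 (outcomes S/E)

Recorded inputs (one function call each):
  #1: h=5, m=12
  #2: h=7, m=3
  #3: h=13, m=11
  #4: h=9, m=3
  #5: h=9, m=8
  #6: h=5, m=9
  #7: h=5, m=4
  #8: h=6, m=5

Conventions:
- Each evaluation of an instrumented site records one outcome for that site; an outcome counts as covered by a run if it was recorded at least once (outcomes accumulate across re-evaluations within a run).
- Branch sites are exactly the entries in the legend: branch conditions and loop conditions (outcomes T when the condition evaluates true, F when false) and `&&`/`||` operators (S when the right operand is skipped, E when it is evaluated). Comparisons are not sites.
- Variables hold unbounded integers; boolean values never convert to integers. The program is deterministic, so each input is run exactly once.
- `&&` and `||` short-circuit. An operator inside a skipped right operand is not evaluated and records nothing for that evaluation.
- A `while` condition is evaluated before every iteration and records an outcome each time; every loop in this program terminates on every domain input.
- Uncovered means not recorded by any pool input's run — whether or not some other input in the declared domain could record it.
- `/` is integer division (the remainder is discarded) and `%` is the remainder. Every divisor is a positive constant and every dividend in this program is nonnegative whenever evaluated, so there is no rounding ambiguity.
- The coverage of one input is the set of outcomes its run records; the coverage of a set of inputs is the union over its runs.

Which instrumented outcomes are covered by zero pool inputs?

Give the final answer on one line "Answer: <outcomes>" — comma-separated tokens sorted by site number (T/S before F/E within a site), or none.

run #1 (h=5, m=12) runs B1->T, B2->T, B1->T, B2->T, B1->T, B2->T, B1->T, B2->T, B1->T, B2->T, B1->T, B2->T, B1->T, B2->T, ...; records B1=T, B1=F, B2=T, B3=F, B4=F, B5=S
run #2 (h=7, m=3) runs B1->T, B2->F, B1->T, B2->F, B1->T, B2->F, B1->T, B2->F, B1->T, B2->F, B1->T, B2->F, B1->T, B2->F, ...; records B1=T, B1=F, B2=F, B3=F, B4=T, B5=E, B6=E
run #3 (h=13, m=11) runs B1->T, B2->T, B1->F, B3->T; records B1=T, B1=F, B2=T, B3=T
run #4 (h=9, m=3) runs B1->T, B2->T, B1->T, B2->T, B1->T, B2->T, B1->T, B2->T, B1->T, B2->T, B1->F, B3->T; records B1=T, B1=F, B2=T, B3=T
run #5 (h=9, m=8) runs B1->T, B2->T, B1->T, B2->T, B1->T, B2->T, B1->T, B2->T, B1->T, B2->T, B1->F, B3->T; records B1=T, B1=F, B2=T, B3=T
run #6 (h=5, m=9) runs B1->T, B2->T, B1->T, B2->T, B1->T, B2->T, B1->T, B2->T, B1->T, B2->T, B1->T, B2->T, B1->T, B2->T, ...; records B1=T, B1=F, B2=T, B3=F, B4=F, B5=S
run #7 (h=5, m=4) runs B1->T, B2->T, B1->T, B2->T, B1->T, B2->T, B1->T, B2->T, B1->T, B2->T, B1->T, B2->T, B1->T, B2->T, ...; records B1=T, B1=F, B2=T, B3=F, B4=F, B5=S
run #8 (h=6, m=5) runs B1->T, B2->T, B1->T, B2->T, B1->T, B2->T, B1->T, B2->T, B1->T, B2->T, B1->T, B2->T, B1->T, B2->T, ...; records B1=T, B1=F, B2=T, B3=F, B4=F, B5=S
union over the pool: B1=T, B1=F, B2=T, B2=F, B3=T, B3=F, B4=T, B4=F, B5=S, B5=E, B6=E
uncovered (1 of 12): B6=S

Answer: B6=S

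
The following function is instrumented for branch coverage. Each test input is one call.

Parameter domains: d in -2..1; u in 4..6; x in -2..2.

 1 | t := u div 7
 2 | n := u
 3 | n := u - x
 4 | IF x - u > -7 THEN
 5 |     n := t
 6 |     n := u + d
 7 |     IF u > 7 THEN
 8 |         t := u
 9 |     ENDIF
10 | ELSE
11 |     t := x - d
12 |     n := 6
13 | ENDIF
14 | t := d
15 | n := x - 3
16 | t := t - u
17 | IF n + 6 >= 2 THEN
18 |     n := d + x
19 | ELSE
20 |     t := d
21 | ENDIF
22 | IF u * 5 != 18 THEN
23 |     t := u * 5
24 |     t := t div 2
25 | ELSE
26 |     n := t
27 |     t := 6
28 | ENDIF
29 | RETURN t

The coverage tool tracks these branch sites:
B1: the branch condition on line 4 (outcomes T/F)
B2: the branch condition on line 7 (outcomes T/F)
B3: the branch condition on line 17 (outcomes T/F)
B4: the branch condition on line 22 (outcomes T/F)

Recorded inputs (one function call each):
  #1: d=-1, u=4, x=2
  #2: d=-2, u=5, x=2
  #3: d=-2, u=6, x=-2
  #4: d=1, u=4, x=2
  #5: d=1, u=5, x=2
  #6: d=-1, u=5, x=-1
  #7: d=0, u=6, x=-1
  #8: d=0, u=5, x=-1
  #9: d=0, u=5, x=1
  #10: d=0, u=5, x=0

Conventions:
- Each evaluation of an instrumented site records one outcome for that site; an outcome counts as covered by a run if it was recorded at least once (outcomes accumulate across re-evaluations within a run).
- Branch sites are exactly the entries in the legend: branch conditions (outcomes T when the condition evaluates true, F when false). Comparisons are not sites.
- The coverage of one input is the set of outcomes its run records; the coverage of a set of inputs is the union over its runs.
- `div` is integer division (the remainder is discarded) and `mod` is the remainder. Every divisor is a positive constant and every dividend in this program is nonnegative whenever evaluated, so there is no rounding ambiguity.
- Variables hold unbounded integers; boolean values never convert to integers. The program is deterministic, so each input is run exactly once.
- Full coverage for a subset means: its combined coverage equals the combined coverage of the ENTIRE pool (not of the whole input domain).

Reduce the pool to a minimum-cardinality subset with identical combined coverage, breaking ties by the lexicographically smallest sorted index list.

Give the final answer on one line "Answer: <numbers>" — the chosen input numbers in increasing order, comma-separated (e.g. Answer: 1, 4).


test 1 (d=-1, u=4, x=2) hits B1=T, B2=F, B3=T, B4=T
test 2 (d=-2, u=5, x=2) hits B1=T, B2=F, B3=T, B4=T
test 3 (d=-2, u=6, x=-2) hits B1=F, B3=F, B4=T
test 4 (d=1, u=4, x=2) hits B1=T, B2=F, B3=T, B4=T
test 5 (d=1, u=5, x=2) hits B1=T, B2=F, B3=T, B4=T
test 6 (d=-1, u=5, x=-1) hits B1=T, B2=F, B3=T, B4=T
test 7 (d=0, u=6, x=-1) hits B1=F, B3=T, B4=T
test 8 (d=0, u=5, x=-1) hits B1=T, B2=F, B3=T, B4=T
test 9 (d=0, u=5, x=1) hits B1=T, B2=F, B3=T, B4=T
test 10 (d=0, u=5, x=0) hits B1=T, B2=F, B3=T, B4=T
pool-wide coverage (6 outcomes): B1=T, B1=F, B2=F, B3=T, B3=F, B4=T
no size-1 subset reaches all 6 outcomes (best union: 4/6)
size 2: inputs {1, 3} cover all 6 outcomes, and no lexicographically smaller subset of this size does
Answer: 1, 3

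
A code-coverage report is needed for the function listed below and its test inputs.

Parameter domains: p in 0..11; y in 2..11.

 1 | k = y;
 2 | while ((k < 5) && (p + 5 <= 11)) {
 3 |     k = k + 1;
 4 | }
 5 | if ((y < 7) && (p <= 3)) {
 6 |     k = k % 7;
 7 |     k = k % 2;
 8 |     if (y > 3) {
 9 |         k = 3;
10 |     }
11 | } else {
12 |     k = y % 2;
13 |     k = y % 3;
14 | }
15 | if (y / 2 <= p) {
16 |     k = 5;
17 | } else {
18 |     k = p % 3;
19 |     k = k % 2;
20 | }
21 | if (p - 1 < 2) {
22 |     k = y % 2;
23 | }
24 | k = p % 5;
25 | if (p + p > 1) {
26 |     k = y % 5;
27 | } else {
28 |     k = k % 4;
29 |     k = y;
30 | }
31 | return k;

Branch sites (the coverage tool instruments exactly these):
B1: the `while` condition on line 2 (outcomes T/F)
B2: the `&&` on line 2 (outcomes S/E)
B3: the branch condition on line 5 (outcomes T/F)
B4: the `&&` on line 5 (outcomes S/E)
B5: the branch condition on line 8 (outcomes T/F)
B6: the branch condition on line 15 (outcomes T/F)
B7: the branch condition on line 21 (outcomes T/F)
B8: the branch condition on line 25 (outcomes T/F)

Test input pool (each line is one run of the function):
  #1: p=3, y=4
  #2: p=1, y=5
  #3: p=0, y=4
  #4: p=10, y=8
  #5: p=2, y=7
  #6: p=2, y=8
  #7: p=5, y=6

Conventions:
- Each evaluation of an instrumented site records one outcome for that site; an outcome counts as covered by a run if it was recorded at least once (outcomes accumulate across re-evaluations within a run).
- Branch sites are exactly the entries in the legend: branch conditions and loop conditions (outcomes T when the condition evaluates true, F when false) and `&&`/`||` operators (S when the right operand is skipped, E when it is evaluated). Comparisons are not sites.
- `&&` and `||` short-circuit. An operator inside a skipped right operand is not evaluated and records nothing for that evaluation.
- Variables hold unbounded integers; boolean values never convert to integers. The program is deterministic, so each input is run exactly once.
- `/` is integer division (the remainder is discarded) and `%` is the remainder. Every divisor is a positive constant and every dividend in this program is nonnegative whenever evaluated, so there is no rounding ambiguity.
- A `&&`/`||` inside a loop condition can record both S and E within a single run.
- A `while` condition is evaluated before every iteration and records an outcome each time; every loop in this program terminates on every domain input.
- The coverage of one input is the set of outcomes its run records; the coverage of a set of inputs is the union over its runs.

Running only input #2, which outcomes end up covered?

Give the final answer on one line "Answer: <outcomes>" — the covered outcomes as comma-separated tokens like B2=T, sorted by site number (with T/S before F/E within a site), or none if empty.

Simulating input #2 (p=1, y=5) step by step:
  B2->S, B1->F, B4->E, B3->T, B5->T, B6->F, B7->T, B8->T
as a set, this run covers: B1=F, B2=S, B3=T, B4=E, B5=T, B6=F, B7=T, B8=T

Answer: B1=F, B2=S, B3=T, B4=E, B5=T, B6=F, B7=T, B8=T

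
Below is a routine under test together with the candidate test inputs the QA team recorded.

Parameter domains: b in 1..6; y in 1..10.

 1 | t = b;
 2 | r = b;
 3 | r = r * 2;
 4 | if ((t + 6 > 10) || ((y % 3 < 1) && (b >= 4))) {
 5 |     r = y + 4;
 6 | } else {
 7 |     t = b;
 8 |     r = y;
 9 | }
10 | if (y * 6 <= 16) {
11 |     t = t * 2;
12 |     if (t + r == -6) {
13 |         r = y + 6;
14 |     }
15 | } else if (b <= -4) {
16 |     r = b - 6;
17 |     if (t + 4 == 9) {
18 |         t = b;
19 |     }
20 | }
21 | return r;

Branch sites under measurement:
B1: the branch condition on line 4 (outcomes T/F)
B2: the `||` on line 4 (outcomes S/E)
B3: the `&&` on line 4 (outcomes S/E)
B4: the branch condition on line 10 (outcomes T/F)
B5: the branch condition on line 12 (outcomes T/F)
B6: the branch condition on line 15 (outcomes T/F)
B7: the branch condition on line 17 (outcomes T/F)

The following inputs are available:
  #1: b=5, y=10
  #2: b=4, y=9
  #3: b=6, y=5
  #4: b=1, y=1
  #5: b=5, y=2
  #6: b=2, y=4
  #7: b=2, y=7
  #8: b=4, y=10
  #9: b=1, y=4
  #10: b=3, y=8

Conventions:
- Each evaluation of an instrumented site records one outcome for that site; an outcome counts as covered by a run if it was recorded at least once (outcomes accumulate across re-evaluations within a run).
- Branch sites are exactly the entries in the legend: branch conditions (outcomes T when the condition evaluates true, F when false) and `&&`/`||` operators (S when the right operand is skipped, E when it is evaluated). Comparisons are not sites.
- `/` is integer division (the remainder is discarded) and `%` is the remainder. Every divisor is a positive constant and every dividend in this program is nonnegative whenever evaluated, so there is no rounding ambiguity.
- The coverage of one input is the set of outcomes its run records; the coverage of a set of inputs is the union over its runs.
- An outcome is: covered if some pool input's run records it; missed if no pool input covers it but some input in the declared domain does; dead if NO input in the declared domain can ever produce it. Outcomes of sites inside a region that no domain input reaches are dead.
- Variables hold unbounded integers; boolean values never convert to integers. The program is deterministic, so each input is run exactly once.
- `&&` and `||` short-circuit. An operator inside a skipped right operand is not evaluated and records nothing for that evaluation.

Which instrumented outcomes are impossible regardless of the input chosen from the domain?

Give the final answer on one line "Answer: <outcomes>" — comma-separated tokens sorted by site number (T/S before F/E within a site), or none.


sweeping the full domain (60 inputs) for each outcome:
  B5=T: zero occurrences over every domain input -> dead
  B6=T: zero occurrences over every domain input -> dead
  B7=T: zero occurrences over every domain input -> dead
  B7=F: zero occurrences over every domain input -> dead
  reachable outcomes have witnesses, e.g. B1=T (e.g. b=4, y=3), B1=F (e.g. b=1, y=1), B2=S (e.g. b=5, y=1), B2=E (e.g. b=1, y=1)
Answer: B5=T, B6=T, B7=T, B7=F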